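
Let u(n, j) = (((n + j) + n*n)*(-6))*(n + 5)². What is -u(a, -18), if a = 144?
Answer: 2778943572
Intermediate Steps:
u(n, j) = (5 + n)²*(-6*j - 6*n - 6*n²) (u(n, j) = (((j + n) + n²)*(-6))*(5 + n)² = ((j + n + n²)*(-6))*(5 + n)² = (-6*j - 6*n - 6*n²)*(5 + n)² = (5 + n)²*(-6*j - 6*n - 6*n²))
-u(a, -18) = -6*(5 + 144)²*(-1*(-18) - 1*144 - 1*144²) = -6*149²*(18 - 144 - 1*20736) = -6*22201*(18 - 144 - 20736) = -6*22201*(-20862) = -1*(-2778943572) = 2778943572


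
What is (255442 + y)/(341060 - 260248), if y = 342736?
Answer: 299089/40406 ≈ 7.4021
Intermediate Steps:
(255442 + y)/(341060 - 260248) = (255442 + 342736)/(341060 - 260248) = 598178/80812 = 598178*(1/80812) = 299089/40406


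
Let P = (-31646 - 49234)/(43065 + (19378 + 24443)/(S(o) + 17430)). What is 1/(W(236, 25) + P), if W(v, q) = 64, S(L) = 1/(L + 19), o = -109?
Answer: 4503997755/279797431312 ≈ 0.016097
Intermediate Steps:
S(L) = 1/(19 + L)
P = -8458425008/4503997755 (P = (-31646 - 49234)/(43065 + (19378 + 24443)/(1/(19 - 109) + 17430)) = -80880/(43065 + 43821/(1/(-90) + 17430)) = -80880/(43065 + 43821/(-1/90 + 17430)) = -80880/(43065 + 43821/(1568699/90)) = -80880/(43065 + 43821*(90/1568699)) = -80880/(43065 + 3943890/1568699) = -80880/67559966325/1568699 = -80880*1568699/67559966325 = -8458425008/4503997755 ≈ -1.8780)
1/(W(236, 25) + P) = 1/(64 - 8458425008/4503997755) = 1/(279797431312/4503997755) = 4503997755/279797431312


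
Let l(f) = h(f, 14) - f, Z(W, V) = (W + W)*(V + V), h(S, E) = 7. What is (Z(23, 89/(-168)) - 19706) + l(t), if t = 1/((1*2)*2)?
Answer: -1658831/84 ≈ -19748.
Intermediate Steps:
Z(W, V) = 4*V*W (Z(W, V) = (2*W)*(2*V) = 4*V*W)
t = ¼ (t = 1/(2*2) = 1/4 = ¼ ≈ 0.25000)
l(f) = 7 - f
(Z(23, 89/(-168)) - 19706) + l(t) = (4*(89/(-168))*23 - 19706) + (7 - 1*¼) = (4*(89*(-1/168))*23 - 19706) + (7 - ¼) = (4*(-89/168)*23 - 19706) + 27/4 = (-2047/42 - 19706) + 27/4 = -829699/42 + 27/4 = -1658831/84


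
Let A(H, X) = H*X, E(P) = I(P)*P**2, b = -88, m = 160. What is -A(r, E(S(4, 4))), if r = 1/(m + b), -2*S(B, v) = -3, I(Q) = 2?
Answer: -1/16 ≈ -0.062500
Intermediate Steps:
S(B, v) = 3/2 (S(B, v) = -1/2*(-3) = 3/2)
E(P) = 2*P**2
r = 1/72 (r = 1/(160 - 88) = 1/72 ≈ 0.013889)
-A(r, E(S(4, 4))) = -2*(3/2)**2/72 = -2*(9/4)/72 = -9/(72*2) = -1*1/16 = -1/16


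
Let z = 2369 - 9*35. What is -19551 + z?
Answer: -17497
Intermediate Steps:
z = 2054 (z = 2369 - 315 = 2054)
-19551 + z = -19551 + 2054 = -17497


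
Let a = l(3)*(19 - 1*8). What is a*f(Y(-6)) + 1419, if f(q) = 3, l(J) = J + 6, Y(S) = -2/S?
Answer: 1716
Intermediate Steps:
l(J) = 6 + J
a = 99 (a = (6 + 3)*(19 - 1*8) = 9*(19 - 8) = 9*11 = 99)
a*f(Y(-6)) + 1419 = 99*3 + 1419 = 297 + 1419 = 1716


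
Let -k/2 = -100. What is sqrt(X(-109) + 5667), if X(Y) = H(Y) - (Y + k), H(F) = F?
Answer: sqrt(5467) ≈ 73.939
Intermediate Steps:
k = 200 (k = -2*(-100) = 200)
X(Y) = -200 (X(Y) = Y - (Y + 200) = Y - (200 + Y) = Y + (-200 - Y) = -200)
sqrt(X(-109) + 5667) = sqrt(-200 + 5667) = sqrt(5467)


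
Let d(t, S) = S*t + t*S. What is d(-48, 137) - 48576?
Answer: -61728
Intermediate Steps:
d(t, S) = 2*S*t (d(t, S) = S*t + S*t = 2*S*t)
d(-48, 137) - 48576 = 2*137*(-48) - 48576 = -13152 - 48576 = -61728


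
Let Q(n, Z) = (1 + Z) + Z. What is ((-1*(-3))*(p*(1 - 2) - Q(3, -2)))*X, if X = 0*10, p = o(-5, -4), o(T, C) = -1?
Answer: 0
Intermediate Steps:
Q(n, Z) = 1 + 2*Z
p = -1
X = 0
((-1*(-3))*(p*(1 - 2) - Q(3, -2)))*X = ((-1*(-3))*(-(1 - 2) - (1 + 2*(-2))))*0 = (3*(-1*(-1) - (1 - 4)))*0 = (3*(1 - 1*(-3)))*0 = (3*(1 + 3))*0 = (3*4)*0 = 12*0 = 0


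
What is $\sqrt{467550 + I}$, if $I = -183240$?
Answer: $27 \sqrt{390} \approx 533.21$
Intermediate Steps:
$\sqrt{467550 + I} = \sqrt{467550 - 183240} = \sqrt{284310} = 27 \sqrt{390}$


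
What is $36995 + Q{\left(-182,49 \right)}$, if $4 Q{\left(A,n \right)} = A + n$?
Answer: $\frac{147847}{4} \approx 36962.0$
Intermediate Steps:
$Q{\left(A,n \right)} = \frac{A}{4} + \frac{n}{4}$ ($Q{\left(A,n \right)} = \frac{A + n}{4} = \frac{A}{4} + \frac{n}{4}$)
$36995 + Q{\left(-182,49 \right)} = 36995 + \left(\frac{1}{4} \left(-182\right) + \frac{1}{4} \cdot 49\right) = 36995 + \left(- \frac{91}{2} + \frac{49}{4}\right) = 36995 - \frac{133}{4} = \frac{147847}{4}$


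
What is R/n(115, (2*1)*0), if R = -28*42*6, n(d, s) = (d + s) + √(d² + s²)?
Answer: -3528/115 ≈ -30.678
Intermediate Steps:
n(d, s) = d + s + √(d² + s²)
R = -7056 (R = -1176*6 = -7056)
R/n(115, (2*1)*0) = -7056/(115 + (2*1)*0 + √(115² + ((2*1)*0)²)) = -7056/(115 + 2*0 + √(13225 + (2*0)²)) = -7056/(115 + 0 + √(13225 + 0²)) = -7056/(115 + 0 + √(13225 + 0)) = -7056/(115 + 0 + √13225) = -7056/(115 + 0 + 115) = -7056/230 = -7056*1/230 = -3528/115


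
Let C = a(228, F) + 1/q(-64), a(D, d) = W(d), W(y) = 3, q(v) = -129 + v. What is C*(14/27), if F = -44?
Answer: 8092/5211 ≈ 1.5529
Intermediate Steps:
a(D, d) = 3
C = 578/193 (C = 3 + 1/(-129 - 64) = 3 + 1/(-193) = 3 - 1/193 = 578/193 ≈ 2.9948)
C*(14/27) = 578*(14/27)/193 = 578*(14*(1/27))/193 = (578/193)*(14/27) = 8092/5211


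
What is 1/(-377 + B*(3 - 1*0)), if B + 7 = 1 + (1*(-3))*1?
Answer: -1/404 ≈ -0.0024752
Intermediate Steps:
B = -9 (B = -7 + (1 + (1*(-3))*1) = -7 + (1 - 3*1) = -7 + (1 - 3) = -7 - 2 = -9)
1/(-377 + B*(3 - 1*0)) = 1/(-377 - 9*(3 - 1*0)) = 1/(-377 - 9*(3 + 0)) = 1/(-377 - 9*3) = 1/(-377 - 27) = 1/(-404) = -1/404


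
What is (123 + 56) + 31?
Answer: 210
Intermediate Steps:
(123 + 56) + 31 = 179 + 31 = 210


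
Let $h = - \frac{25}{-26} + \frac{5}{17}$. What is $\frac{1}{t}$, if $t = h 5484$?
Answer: $\frac{221}{1521810} \approx 0.00014522$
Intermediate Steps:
$h = \frac{555}{442}$ ($h = \left(-25\right) \left(- \frac{1}{26}\right) + 5 \cdot \frac{1}{17} = \frac{25}{26} + \frac{5}{17} = \frac{555}{442} \approx 1.2557$)
$t = \frac{1521810}{221}$ ($t = \frac{555}{442} \cdot 5484 = \frac{1521810}{221} \approx 6886.0$)
$\frac{1}{t} = \frac{1}{\frac{1521810}{221}} = \frac{221}{1521810}$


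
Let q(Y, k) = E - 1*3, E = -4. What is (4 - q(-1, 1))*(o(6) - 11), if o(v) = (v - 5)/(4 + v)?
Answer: -1199/10 ≈ -119.90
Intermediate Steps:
o(v) = (-5 + v)/(4 + v)
q(Y, k) = -7 (q(Y, k) = -4 - 1*3 = -4 - 3 = -7)
(4 - q(-1, 1))*(o(6) - 11) = (4 - 1*(-7))*((-5 + 6)/(4 + 6) - 11) = (4 + 7)*(1/10 - 11) = 11*((1/10)*1 - 11) = 11*(1/10 - 11) = 11*(-109/10) = -1199/10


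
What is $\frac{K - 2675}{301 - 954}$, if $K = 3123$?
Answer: $- \frac{448}{653} \approx -0.68606$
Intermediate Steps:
$\frac{K - 2675}{301 - 954} = \frac{3123 - 2675}{301 - 954} = \frac{448}{-653} = 448 \left(- \frac{1}{653}\right) = - \frac{448}{653}$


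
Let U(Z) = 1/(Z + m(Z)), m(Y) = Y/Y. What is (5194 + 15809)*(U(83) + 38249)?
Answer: 22493631917/28 ≈ 8.0334e+8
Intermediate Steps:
m(Y) = 1
U(Z) = 1/(1 + Z) (U(Z) = 1/(Z + 1) = 1/(1 + Z))
(5194 + 15809)*(U(83) + 38249) = (5194 + 15809)*(1/(1 + 83) + 38249) = 21003*(1/84 + 38249) = 21003*(3212917/84) = 22493631917/28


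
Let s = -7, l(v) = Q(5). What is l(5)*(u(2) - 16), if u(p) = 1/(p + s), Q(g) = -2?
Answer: 162/5 ≈ 32.400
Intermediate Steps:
l(v) = -2
u(p) = 1/(-7 + p) (u(p) = 1/(p - 7) = 1/(-7 + p))
l(5)*(u(2) - 16) = -2*(1/(-7 + 2) - 16) = -2*(1/(-5) - 16) = -2*(-1/5 - 16) = -2*(-81/5) = 162/5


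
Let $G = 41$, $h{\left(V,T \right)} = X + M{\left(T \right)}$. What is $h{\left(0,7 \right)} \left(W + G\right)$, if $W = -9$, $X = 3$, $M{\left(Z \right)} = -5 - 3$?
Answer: $-160$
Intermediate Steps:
$M{\left(Z \right)} = -8$
$h{\left(V,T \right)} = -5$ ($h{\left(V,T \right)} = 3 - 8 = -5$)
$h{\left(0,7 \right)} \left(W + G\right) = - 5 \left(-9 + 41\right) = \left(-5\right) 32 = -160$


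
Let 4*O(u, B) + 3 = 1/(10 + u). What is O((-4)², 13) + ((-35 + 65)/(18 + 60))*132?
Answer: 5203/104 ≈ 50.029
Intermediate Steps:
O(u, B) = -¾ + 1/(4*(10 + u))
O((-4)², 13) + ((-35 + 65)/(18 + 60))*132 = (-29 - 3*(-4)²)/(4*(10 + (-4)²)) + ((-35 + 65)/(18 + 60))*132 = (-29 - 3*16)/(4*(10 + 16)) + (30/78)*132 = (¼)*(-29 - 48)/26 + (30*(1/78))*132 = (¼)*(1/26)*(-77) + (5/13)*132 = -77/104 + 660/13 = 5203/104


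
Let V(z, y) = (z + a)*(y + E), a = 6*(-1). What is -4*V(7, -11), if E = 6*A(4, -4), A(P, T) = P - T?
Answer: -148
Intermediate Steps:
a = -6
E = 48 (E = 6*(4 - 1*(-4)) = 6*(4 + 4) = 6*8 = 48)
V(z, y) = (-6 + z)*(48 + y) (V(z, y) = (z - 6)*(y + 48) = (-6 + z)*(48 + y))
-4*V(7, -11) = -4*(-288 - 6*(-11) + 48*7 - 11*7) = -4*(-288 + 66 + 336 - 77) = -4*37 = -148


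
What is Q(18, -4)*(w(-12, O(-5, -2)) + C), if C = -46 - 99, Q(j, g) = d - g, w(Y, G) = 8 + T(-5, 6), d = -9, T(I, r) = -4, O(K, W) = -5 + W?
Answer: 705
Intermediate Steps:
w(Y, G) = 4 (w(Y, G) = 8 - 4 = 4)
Q(j, g) = -9 - g
C = -145
Q(18, -4)*(w(-12, O(-5, -2)) + C) = (-9 - 1*(-4))*(4 - 145) = (-9 + 4)*(-141) = -5*(-141) = 705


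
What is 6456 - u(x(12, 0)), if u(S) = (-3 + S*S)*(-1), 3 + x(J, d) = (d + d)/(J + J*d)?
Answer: 6462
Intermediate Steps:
x(J, d) = -3 + 2*d/(J + J*d) (x(J, d) = -3 + (d + d)/(J + J*d) = -3 + (2*d)/(J + J*d) = -3 + 2*d/(J + J*d))
u(S) = 3 - S² (u(S) = (-3 + S²)*(-1) = 3 - S²)
6456 - u(x(12, 0)) = 6456 - (3 - ((-3*12 + 2*0 - 3*12*0)/(12*(1 + 0)))²) = 6456 - (3 - ((1/12)*(-36 + 0 + 0)/1)²) = 6456 - (3 - ((1/12)*1*(-36))²) = 6456 - (3 - 1*(-3)²) = 6456 - (3 - 1*9) = 6456 - (3 - 9) = 6456 - 1*(-6) = 6456 + 6 = 6462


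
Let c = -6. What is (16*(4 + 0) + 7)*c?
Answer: -426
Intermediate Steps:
(16*(4 + 0) + 7)*c = (16*(4 + 0) + 7)*(-6) = (16*4 + 7)*(-6) = (64 + 7)*(-6) = 71*(-6) = -426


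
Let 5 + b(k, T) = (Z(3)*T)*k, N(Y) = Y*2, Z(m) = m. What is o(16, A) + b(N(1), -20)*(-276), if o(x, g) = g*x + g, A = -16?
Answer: 34228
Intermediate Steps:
o(x, g) = g + g*x
N(Y) = 2*Y
b(k, T) = -5 + 3*T*k (b(k, T) = -5 + (3*T)*k = -5 + 3*T*k)
o(16, A) + b(N(1), -20)*(-276) = -16*(1 + 16) + (-5 + 3*(-20)*(2*1))*(-276) = -16*17 + (-5 + 3*(-20)*2)*(-276) = -272 + (-5 - 120)*(-276) = -272 - 125*(-276) = -272 + 34500 = 34228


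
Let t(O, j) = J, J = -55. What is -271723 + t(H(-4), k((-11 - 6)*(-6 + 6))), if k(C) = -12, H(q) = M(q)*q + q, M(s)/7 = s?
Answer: -271778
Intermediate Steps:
M(s) = 7*s
H(q) = q + 7*q**2 (H(q) = (7*q)*q + q = 7*q**2 + q = q + 7*q**2)
t(O, j) = -55
-271723 + t(H(-4), k((-11 - 6)*(-6 + 6))) = -271723 - 55 = -271778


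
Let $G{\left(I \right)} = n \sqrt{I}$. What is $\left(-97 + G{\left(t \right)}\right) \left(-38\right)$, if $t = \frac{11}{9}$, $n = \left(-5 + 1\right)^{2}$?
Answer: $3686 - \frac{608 \sqrt{11}}{3} \approx 3013.8$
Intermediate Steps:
$n = 16$ ($n = \left(-4\right)^{2} = 16$)
$t = \frac{11}{9}$ ($t = 11 \cdot \frac{1}{9} = \frac{11}{9} \approx 1.2222$)
$G{\left(I \right)} = 16 \sqrt{I}$
$\left(-97 + G{\left(t \right)}\right) \left(-38\right) = \left(-97 + 16 \sqrt{\frac{11}{9}}\right) \left(-38\right) = \left(-97 + 16 \frac{\sqrt{11}}{3}\right) \left(-38\right) = \left(-97 + \frac{16 \sqrt{11}}{3}\right) \left(-38\right) = 3686 - \frac{608 \sqrt{11}}{3}$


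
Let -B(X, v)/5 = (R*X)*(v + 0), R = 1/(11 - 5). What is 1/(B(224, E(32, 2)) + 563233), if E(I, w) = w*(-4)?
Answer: 3/1694179 ≈ 1.7708e-6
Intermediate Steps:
R = ⅙ (R = 1/6 = ⅙ ≈ 0.16667)
E(I, w) = -4*w
B(X, v) = -5*X*v/6 (B(X, v) = -5*X/6*(v + 0) = -5*X/6*v = -5*X*v/6)
1/(B(224, E(32, 2)) + 563233) = 1/(-⅚*224*(-4*2) + 563233) = 1/(-⅚*224*(-8) + 563233) = 1/(4480/3 + 563233) = 1/(1694179/3) = 3/1694179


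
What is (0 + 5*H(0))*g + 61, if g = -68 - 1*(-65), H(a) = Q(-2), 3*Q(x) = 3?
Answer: 46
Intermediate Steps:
Q(x) = 1 (Q(x) = (1/3)*3 = 1)
H(a) = 1
g = -3 (g = -68 + 65 = -3)
(0 + 5*H(0))*g + 61 = (0 + 5*1)*(-3) + 61 = (0 + 5)*(-3) + 61 = 5*(-3) + 61 = -15 + 61 = 46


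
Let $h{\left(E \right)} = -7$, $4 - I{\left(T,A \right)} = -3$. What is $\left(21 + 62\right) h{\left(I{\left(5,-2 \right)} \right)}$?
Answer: $-581$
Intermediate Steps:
$I{\left(T,A \right)} = 7$ ($I{\left(T,A \right)} = 4 - -3 = 4 + 3 = 7$)
$\left(21 + 62\right) h{\left(I{\left(5,-2 \right)} \right)} = \left(21 + 62\right) \left(-7\right) = 83 \left(-7\right) = -581$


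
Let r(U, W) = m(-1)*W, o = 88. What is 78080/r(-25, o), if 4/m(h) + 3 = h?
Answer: -9760/11 ≈ -887.27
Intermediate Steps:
m(h) = 4/(-3 + h)
r(U, W) = -W (r(U, W) = (4/(-3 - 1))*W = (4/(-4))*W = (4*(-1/4))*W = -W)
78080/r(-25, o) = 78080/((-1*88)) = 78080/(-88) = 78080*(-1/88) = -9760/11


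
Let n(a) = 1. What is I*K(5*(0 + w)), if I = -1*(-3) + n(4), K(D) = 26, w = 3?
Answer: 104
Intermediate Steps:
I = 4 (I = -1*(-3) + 1 = 3 + 1 = 4)
I*K(5*(0 + w)) = 4*26 = 104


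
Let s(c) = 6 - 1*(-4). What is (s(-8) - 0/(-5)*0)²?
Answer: 100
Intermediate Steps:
s(c) = 10 (s(c) = 6 + 4 = 10)
(s(-8) - 0/(-5)*0)² = (10 - 0/(-5)*0)² = (10 - 0*(-1)/5*0)² = (10 - 4*0*0)² = (10 + 0*0)² = (10 + 0)² = 10² = 100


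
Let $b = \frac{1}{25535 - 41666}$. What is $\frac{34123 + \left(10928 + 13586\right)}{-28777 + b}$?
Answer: $- \frac{945873447}{464201788} \approx -2.0376$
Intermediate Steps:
$b = - \frac{1}{16131}$ ($b = \frac{1}{-16131} = - \frac{1}{16131} \approx -6.1992 \cdot 10^{-5}$)
$\frac{34123 + \left(10928 + 13586\right)}{-28777 + b} = \frac{34123 + \left(10928 + 13586\right)}{-28777 - \frac{1}{16131}} = \frac{34123 + 24514}{- \frac{464201788}{16131}} = 58637 \left(- \frac{16131}{464201788}\right) = - \frac{945873447}{464201788}$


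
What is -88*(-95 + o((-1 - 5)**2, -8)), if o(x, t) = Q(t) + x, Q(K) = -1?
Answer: 5280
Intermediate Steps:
o(x, t) = -1 + x
-88*(-95 + o((-1 - 5)**2, -8)) = -88*(-95 + (-1 + (-1 - 5)**2)) = -88*(-95 + (-1 + (-6)**2)) = -88*(-95 + (-1 + 36)) = -88*(-95 + 35) = -88*(-60) = 5280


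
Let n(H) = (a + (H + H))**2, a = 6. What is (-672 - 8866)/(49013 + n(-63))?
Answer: -9538/63413 ≈ -0.15041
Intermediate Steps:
n(H) = (6 + 2*H)**2 (n(H) = (6 + (H + H))**2 = (6 + 2*H)**2)
(-672 - 8866)/(49013 + n(-63)) = (-672 - 8866)/(49013 + 4*(3 - 63)**2) = -9538/(49013 + 4*(-60)**2) = -9538/(49013 + 4*3600) = -9538/(49013 + 14400) = -9538/63413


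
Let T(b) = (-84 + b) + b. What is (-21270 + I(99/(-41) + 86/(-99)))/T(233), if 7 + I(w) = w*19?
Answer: -43308278/775269 ≈ -55.862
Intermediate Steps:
T(b) = -84 + 2*b
I(w) = -7 + 19*w (I(w) = -7 + w*19 = -7 + 19*w)
(-21270 + I(99/(-41) + 86/(-99)))/T(233) = (-21270 + (-7 + 19*(99/(-41) + 86/(-99))))/(-84 + 2*233) = (-21270 + (-7 + 19*(99*(-1/41) + 86*(-1/99))))/(-84 + 466) = (-21270 + (-7 + 19*(-99/41 - 86/99)))/382 = (-21270 + (-7 + 19*(-13327/4059)))*(1/382) = (-21270 + (-7 - 253213/4059))*(1/382) = (-21270 - 281626/4059)*(1/382) = -86616556/4059*1/382 = -43308278/775269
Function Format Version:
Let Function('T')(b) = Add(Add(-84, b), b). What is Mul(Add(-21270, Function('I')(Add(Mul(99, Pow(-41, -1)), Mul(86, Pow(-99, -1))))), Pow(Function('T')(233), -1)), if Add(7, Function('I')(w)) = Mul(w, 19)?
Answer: Rational(-43308278, 775269) ≈ -55.862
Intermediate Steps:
Function('T')(b) = Add(-84, Mul(2, b))
Function('I')(w) = Add(-7, Mul(19, w)) (Function('I')(w) = Add(-7, Mul(w, 19)) = Add(-7, Mul(19, w)))
Mul(Add(-21270, Function('I')(Add(Mul(99, Pow(-41, -1)), Mul(86, Pow(-99, -1))))), Pow(Function('T')(233), -1)) = Mul(Add(-21270, Add(-7, Mul(19, Add(Mul(99, Pow(-41, -1)), Mul(86, Pow(-99, -1)))))), Pow(Add(-84, Mul(2, 233)), -1)) = Mul(Add(-21270, Add(-7, Mul(19, Add(Mul(99, Rational(-1, 41)), Mul(86, Rational(-1, 99)))))), Pow(Add(-84, 466), -1)) = Mul(Add(-21270, Add(-7, Mul(19, Add(Rational(-99, 41), Rational(-86, 99))))), Pow(382, -1)) = Mul(Add(-21270, Add(-7, Mul(19, Rational(-13327, 4059)))), Rational(1, 382)) = Mul(Add(-21270, Add(-7, Rational(-253213, 4059))), Rational(1, 382)) = Mul(Add(-21270, Rational(-281626, 4059)), Rational(1, 382)) = Mul(Rational(-86616556, 4059), Rational(1, 382)) = Rational(-43308278, 775269)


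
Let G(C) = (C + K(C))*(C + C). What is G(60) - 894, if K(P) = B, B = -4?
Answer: 5826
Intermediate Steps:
K(P) = -4
G(C) = 2*C*(-4 + C) (G(C) = (C - 4)*(C + C) = (-4 + C)*(2*C) = 2*C*(-4 + C))
G(60) - 894 = 2*60*(-4 + 60) - 894 = 2*60*56 - 894 = 6720 - 894 = 5826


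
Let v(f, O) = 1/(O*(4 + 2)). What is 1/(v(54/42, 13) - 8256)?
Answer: -78/643967 ≈ -0.00012112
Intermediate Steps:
v(f, O) = 1/(6*O) (v(f, O) = 1/(O*6) = 1/(6*O))
1/(v(54/42, 13) - 8256) = 1/((1/6)/13 - 8256) = 1/((1/6)*(1/13) - 8256) = 1/(1/78 - 8256) = 1/(-643967/78) = -78/643967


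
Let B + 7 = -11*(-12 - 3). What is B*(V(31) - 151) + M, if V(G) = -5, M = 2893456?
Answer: 2868808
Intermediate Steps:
B = 158 (B = -7 - 11*(-12 - 3) = -7 - 11*(-15) = -7 + 165 = 158)
B*(V(31) - 151) + M = 158*(-5 - 151) + 2893456 = 158*(-156) + 2893456 = -24648 + 2893456 = 2868808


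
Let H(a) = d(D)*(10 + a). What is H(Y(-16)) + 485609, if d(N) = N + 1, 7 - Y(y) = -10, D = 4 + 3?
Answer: 485825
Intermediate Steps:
D = 7
Y(y) = 17 (Y(y) = 7 - 1*(-10) = 7 + 10 = 17)
d(N) = 1 + N
H(a) = 80 + 8*a (H(a) = (1 + 7)*(10 + a) = 8*(10 + a) = 80 + 8*a)
H(Y(-16)) + 485609 = (80 + 8*17) + 485609 = (80 + 136) + 485609 = 216 + 485609 = 485825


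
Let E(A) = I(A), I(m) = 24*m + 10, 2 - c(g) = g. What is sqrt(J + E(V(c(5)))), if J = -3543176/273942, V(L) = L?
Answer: I*sqrt(17356068890)/15219 ≈ 8.6564*I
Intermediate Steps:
c(g) = 2 - g
I(m) = 10 + 24*m
E(A) = 10 + 24*A
J = -1771588/136971 (J = -3543176*1/273942 = -1771588/136971 ≈ -12.934)
sqrt(J + E(V(c(5)))) = sqrt(-1771588/136971 + (10 + 24*(2 - 1*5))) = sqrt(-1771588/136971 + (10 + 24*(2 - 5))) = sqrt(-1771588/136971 + (10 + 24*(-3))) = sqrt(-1771588/136971 + (10 - 72)) = sqrt(-1771588/136971 - 62) = sqrt(-10263790/136971) = I*sqrt(17356068890)/15219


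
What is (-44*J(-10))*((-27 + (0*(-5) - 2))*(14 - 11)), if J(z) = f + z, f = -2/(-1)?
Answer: -30624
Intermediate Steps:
f = 2 (f = -2*(-1) = 2)
J(z) = 2 + z
(-44*J(-10))*((-27 + (0*(-5) - 2))*(14 - 11)) = (-44*(2 - 10))*((-27 + (0*(-5) - 2))*(14 - 11)) = (-44*(-8))*((-27 + (0 - 2))*3) = 352*((-27 - 2)*3) = 352*(-29*3) = 352*(-87) = -30624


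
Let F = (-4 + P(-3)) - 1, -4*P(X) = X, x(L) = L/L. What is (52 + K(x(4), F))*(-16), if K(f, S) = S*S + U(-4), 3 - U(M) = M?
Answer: -1233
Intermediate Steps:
x(L) = 1
U(M) = 3 - M
P(X) = -X/4
F = -17/4 (F = (-4 - ¼*(-3)) - 1 = (-4 + ¾) - 1 = -13/4 - 1 = -17/4 ≈ -4.2500)
K(f, S) = 7 + S² (K(f, S) = S*S + (3 - 1*(-4)) = S² + (3 + 4) = S² + 7 = 7 + S²)
(52 + K(x(4), F))*(-16) = (52 + (7 + (-17/4)²))*(-16) = (52 + (7 + 289/16))*(-16) = (52 + 401/16)*(-16) = (1233/16)*(-16) = -1233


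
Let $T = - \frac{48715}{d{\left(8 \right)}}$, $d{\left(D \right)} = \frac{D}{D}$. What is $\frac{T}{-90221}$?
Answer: $\frac{48715}{90221} \approx 0.53995$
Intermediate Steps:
$d{\left(D \right)} = 1$
$T = -48715$ ($T = - \frac{48715}{1} = \left(-48715\right) 1 = -48715$)
$\frac{T}{-90221} = - \frac{48715}{-90221} = \left(-48715\right) \left(- \frac{1}{90221}\right) = \frac{48715}{90221}$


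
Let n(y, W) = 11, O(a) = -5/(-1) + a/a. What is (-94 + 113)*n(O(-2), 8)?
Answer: 209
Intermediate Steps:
O(a) = 6 (O(a) = -5*(-1) + 1 = 5 + 1 = 6)
(-94 + 113)*n(O(-2), 8) = (-94 + 113)*11 = 19*11 = 209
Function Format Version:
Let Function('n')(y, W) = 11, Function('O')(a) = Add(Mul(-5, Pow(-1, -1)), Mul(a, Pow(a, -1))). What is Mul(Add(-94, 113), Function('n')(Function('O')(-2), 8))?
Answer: 209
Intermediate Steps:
Function('O')(a) = 6 (Function('O')(a) = Add(Mul(-5, -1), 1) = Add(5, 1) = 6)
Mul(Add(-94, 113), Function('n')(Function('O')(-2), 8)) = Mul(Add(-94, 113), 11) = Mul(19, 11) = 209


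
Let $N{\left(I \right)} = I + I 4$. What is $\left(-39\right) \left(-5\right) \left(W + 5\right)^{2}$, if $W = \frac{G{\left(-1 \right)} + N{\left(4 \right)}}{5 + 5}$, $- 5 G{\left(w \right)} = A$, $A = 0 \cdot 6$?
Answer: $9555$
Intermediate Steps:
$A = 0$
$G{\left(w \right)} = 0$ ($G{\left(w \right)} = \left(- \frac{1}{5}\right) 0 = 0$)
$N{\left(I \right)} = 5 I$ ($N{\left(I \right)} = I + 4 I = 5 I$)
$W = 2$ ($W = \frac{0 + 5 \cdot 4}{5 + 5} = \frac{0 + 20}{10} = 20 \cdot \frac{1}{10} = 2$)
$\left(-39\right) \left(-5\right) \left(W + 5\right)^{2} = \left(-39\right) \left(-5\right) \left(2 + 5\right)^{2} = 195 \cdot 7^{2} = 195 \cdot 49 = 9555$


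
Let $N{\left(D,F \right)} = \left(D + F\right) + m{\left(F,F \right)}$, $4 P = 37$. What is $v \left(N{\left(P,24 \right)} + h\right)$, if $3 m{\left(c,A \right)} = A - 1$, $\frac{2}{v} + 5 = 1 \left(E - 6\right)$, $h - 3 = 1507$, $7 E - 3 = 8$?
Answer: $- \frac{130277}{396} \approx -328.98$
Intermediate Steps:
$E = \frac{11}{7}$ ($E = \frac{3}{7} + \frac{1}{7} \cdot 8 = \frac{3}{7} + \frac{8}{7} = \frac{11}{7} \approx 1.5714$)
$P = \frac{37}{4}$ ($P = \frac{1}{4} \cdot 37 = \frac{37}{4} \approx 9.25$)
$h = 1510$ ($h = 3 + 1507 = 1510$)
$v = - \frac{7}{33}$ ($v = \frac{2}{-5 + 1 \left(\frac{11}{7} - 6\right)} = \frac{2}{-5 + 1 \left(- \frac{31}{7}\right)} = \frac{2}{-5 - \frac{31}{7}} = \frac{2}{- \frac{66}{7}} = 2 \left(- \frac{7}{66}\right) = - \frac{7}{33} \approx -0.21212$)
$m{\left(c,A \right)} = - \frac{1}{3} + \frac{A}{3}$ ($m{\left(c,A \right)} = \frac{A - 1}{3} = \frac{-1 + A}{3} = - \frac{1}{3} + \frac{A}{3}$)
$N{\left(D,F \right)} = - \frac{1}{3} + D + \frac{4 F}{3}$ ($N{\left(D,F \right)} = \left(D + F\right) + \left(- \frac{1}{3} + \frac{F}{3}\right) = - \frac{1}{3} + D + \frac{4 F}{3}$)
$v \left(N{\left(P,24 \right)} + h\right) = - \frac{7 \left(\left(- \frac{1}{3} + \frac{37}{4} + \frac{4}{3} \cdot 24\right) + 1510\right)}{33} = - \frac{7 \left(\left(- \frac{1}{3} + \frac{37}{4} + 32\right) + 1510\right)}{33} = - \frac{7 \left(\frac{491}{12} + 1510\right)}{33} = \left(- \frac{7}{33}\right) \frac{18611}{12} = - \frac{130277}{396}$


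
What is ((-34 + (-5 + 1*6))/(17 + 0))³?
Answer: -35937/4913 ≈ -7.3147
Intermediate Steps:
((-34 + (-5 + 1*6))/(17 + 0))³ = ((-34 + (-5 + 6))/17)³ = ((-34 + 1)*(1/17))³ = (-33*1/17)³ = (-33/17)³ = -35937/4913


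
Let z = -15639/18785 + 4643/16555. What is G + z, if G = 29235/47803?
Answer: 1944205301/32672633455 ≈ 0.059506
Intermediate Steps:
z = -2641306/4784395 (z = -15639*1/18785 + 4643*(1/16555) = -1203/1445 + 4643/16555 = -2641306/4784395 ≈ -0.55207)
G = 29235/47803 (G = 29235*(1/47803) = 29235/47803 ≈ 0.61157)
G + z = 29235/47803 - 2641306/4784395 = 1944205301/32672633455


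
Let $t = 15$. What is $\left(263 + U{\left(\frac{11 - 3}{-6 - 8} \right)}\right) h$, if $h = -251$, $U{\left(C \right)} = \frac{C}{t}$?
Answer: $- \frac{6930361}{105} \approx -66004.0$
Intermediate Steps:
$U{\left(C \right)} = \frac{C}{15}$
$\left(263 + U{\left(\frac{11 - 3}{-6 - 8} \right)}\right) h = \left(263 + \frac{\left(11 - 3\right) \frac{1}{-6 - 8}}{15}\right) \left(-251\right) = \left(263 + \frac{8 \frac{1}{-14}}{15}\right) \left(-251\right) = \left(263 + \frac{8 \left(- \frac{1}{14}\right)}{15}\right) \left(-251\right) = \left(263 + \frac{1}{15} \left(- \frac{4}{7}\right)\right) \left(-251\right) = \left(263 - \frac{4}{105}\right) \left(-251\right) = \frac{27611}{105} \left(-251\right) = - \frac{6930361}{105}$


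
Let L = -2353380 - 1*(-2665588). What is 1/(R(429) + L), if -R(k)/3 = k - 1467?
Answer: 1/315322 ≈ 3.1714e-6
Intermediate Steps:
R(k) = 4401 - 3*k (R(k) = -3*(k - 1467) = -3*(-1467 + k) = 4401 - 3*k)
L = 312208 (L = -2353380 + 2665588 = 312208)
1/(R(429) + L) = 1/((4401 - 3*429) + 312208) = 1/((4401 - 1287) + 312208) = 1/(3114 + 312208) = 1/315322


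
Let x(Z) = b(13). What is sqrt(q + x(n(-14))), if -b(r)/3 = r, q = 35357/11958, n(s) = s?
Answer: I*sqrt(5153957790)/11958 ≈ 6.0036*I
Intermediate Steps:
q = 35357/11958 (q = 35357*(1/11958) = 35357/11958 ≈ 2.9568)
b(r) = -3*r
x(Z) = -39 (x(Z) = -3*13 = -39)
sqrt(q + x(n(-14))) = sqrt(35357/11958 - 39) = sqrt(-431005/11958) = I*sqrt(5153957790)/11958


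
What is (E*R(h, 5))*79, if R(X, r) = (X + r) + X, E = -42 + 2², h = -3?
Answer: 3002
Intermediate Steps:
E = -38 (E = -42 + 4 = -38)
R(X, r) = r + 2*X
(E*R(h, 5))*79 = -38*(5 + 2*(-3))*79 = -38*(5 - 6)*79 = -38*(-1)*79 = 38*79 = 3002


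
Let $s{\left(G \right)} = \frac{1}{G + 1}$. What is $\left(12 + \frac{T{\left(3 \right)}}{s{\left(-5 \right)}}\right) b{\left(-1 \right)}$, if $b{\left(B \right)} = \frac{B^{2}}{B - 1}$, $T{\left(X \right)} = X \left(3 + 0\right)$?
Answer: $12$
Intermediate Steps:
$s{\left(G \right)} = \frac{1}{1 + G}$
$T{\left(X \right)} = 3 X$ ($T{\left(X \right)} = X 3 = 3 X$)
$b{\left(B \right)} = \frac{B^{2}}{-1 + B}$
$\left(12 + \frac{T{\left(3 \right)}}{s{\left(-5 \right)}}\right) b{\left(-1 \right)} = \left(12 + \frac{3 \cdot 3}{\frac{1}{1 - 5}}\right) \frac{\left(-1\right)^{2}}{-1 - 1} = \left(12 + \frac{9}{\frac{1}{-4}}\right) 1 \frac{1}{-2} = \left(12 + \frac{9}{- \frac{1}{4}}\right) 1 \left(- \frac{1}{2}\right) = \left(12 + 9 \left(-4\right)\right) \left(- \frac{1}{2}\right) = \left(12 - 36\right) \left(- \frac{1}{2}\right) = \left(-24\right) \left(- \frac{1}{2}\right) = 12$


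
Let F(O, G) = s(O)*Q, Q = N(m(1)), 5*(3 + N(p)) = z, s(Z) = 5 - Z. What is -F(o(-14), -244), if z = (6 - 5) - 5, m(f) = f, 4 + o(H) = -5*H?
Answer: -1159/5 ≈ -231.80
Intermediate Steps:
o(H) = -4 - 5*H
z = -4 (z = 1 - 5 = -4)
N(p) = -19/5 (N(p) = -3 + (1/5)*(-4) = -3 - 4/5 = -19/5)
Q = -19/5 ≈ -3.8000
F(O, G) = -19 + 19*O/5 (F(O, G) = (5 - O)*(-19/5) = -19 + 19*O/5)
-F(o(-14), -244) = -(-19 + 19*(-4 - 5*(-14))/5) = -(-19 + 19*(-4 + 70)/5) = -(-19 + (19/5)*66) = -(-19 + 1254/5) = -1*1159/5 = -1159/5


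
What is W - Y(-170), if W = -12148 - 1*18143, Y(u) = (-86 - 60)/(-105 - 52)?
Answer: -4755833/157 ≈ -30292.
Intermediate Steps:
Y(u) = 146/157 (Y(u) = -146/(-157) = -146*(-1/157) = 146/157)
W = -30291 (W = -12148 - 18143 = -30291)
W - Y(-170) = -30291 - 1*146/157 = -30291 - 146/157 = -4755833/157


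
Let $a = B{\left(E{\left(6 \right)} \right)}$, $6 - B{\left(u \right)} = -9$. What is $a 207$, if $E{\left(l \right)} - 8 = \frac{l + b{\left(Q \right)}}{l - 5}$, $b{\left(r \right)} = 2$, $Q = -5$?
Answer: $3105$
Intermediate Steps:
$E{\left(l \right)} = 8 + \frac{2 + l}{-5 + l}$ ($E{\left(l \right)} = 8 + \frac{l + 2}{l - 5} = 8 + \frac{2 + l}{-5 + l}$)
$B{\left(u \right)} = 15$ ($B{\left(u \right)} = 6 - -9 = 6 + 9 = 15$)
$a = 15$
$a 207 = 15 \cdot 207 = 3105$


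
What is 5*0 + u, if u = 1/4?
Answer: 1/4 ≈ 0.25000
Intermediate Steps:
u = 1/4 ≈ 0.25000
5*0 + u = 5*0 + 1/4 = 0 + 1/4 = 1/4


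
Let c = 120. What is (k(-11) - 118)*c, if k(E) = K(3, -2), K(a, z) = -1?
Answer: -14280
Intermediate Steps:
k(E) = -1
(k(-11) - 118)*c = (-1 - 118)*120 = -119*120 = -14280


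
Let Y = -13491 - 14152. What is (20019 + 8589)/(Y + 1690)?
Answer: -9536/8651 ≈ -1.1023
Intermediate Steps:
Y = -27643
(20019 + 8589)/(Y + 1690) = (20019 + 8589)/(-27643 + 1690) = 28608/(-25953) = 28608*(-1/25953) = -9536/8651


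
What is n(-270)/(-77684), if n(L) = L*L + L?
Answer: -36315/38842 ≈ -0.93494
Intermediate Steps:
n(L) = L + L² (n(L) = L² + L = L + L²)
n(-270)/(-77684) = -270*(1 - 270)/(-77684) = -270*(-269)*(-1/77684) = 72630*(-1/77684) = -36315/38842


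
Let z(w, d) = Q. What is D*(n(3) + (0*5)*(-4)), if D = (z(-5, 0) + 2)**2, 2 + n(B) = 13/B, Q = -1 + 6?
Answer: 343/3 ≈ 114.33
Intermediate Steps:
Q = 5
n(B) = -2 + 13/B
z(w, d) = 5
D = 49 (D = (5 + 2)**2 = 7**2 = 49)
D*(n(3) + (0*5)*(-4)) = 49*((-2 + 13/3) + (0*5)*(-4)) = 49*((-2 + 13*(1/3)) + 0*(-4)) = 49*((-2 + 13/3) + 0) = 49*(7/3 + 0) = 49*(7/3) = 343/3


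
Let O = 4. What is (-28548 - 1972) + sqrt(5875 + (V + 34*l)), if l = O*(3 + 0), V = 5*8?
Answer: -30520 + sqrt(6323) ≈ -30440.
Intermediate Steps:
V = 40
l = 12 (l = 4*(3 + 0) = 4*3 = 12)
(-28548 - 1972) + sqrt(5875 + (V + 34*l)) = (-28548 - 1972) + sqrt(5875 + (40 + 34*12)) = -30520 + sqrt(5875 + (40 + 408)) = -30520 + sqrt(5875 + 448) = -30520 + sqrt(6323)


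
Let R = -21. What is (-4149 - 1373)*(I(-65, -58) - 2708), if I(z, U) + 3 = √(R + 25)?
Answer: 14959098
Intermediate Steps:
I(z, U) = -1 (I(z, U) = -3 + √(-21 + 25) = -3 + √4 = -3 + 2 = -1)
(-4149 - 1373)*(I(-65, -58) - 2708) = (-4149 - 1373)*(-1 - 2708) = -5522*(-2709) = 14959098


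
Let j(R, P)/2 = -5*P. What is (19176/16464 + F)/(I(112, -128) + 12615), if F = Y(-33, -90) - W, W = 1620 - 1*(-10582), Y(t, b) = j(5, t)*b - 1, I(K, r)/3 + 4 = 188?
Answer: -3193851/1003618 ≈ -3.1823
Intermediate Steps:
I(K, r) = 552 (I(K, r) = -12 + 3*188 = -12 + 564 = 552)
j(R, P) = -10*P (j(R, P) = 2*(-5*P) = -10*P)
Y(t, b) = -1 - 10*b*t (Y(t, b) = (-10*t)*b - 1 = -10*b*t - 1 = -1 - 10*b*t)
W = 12202 (W = 1620 + 10582 = 12202)
F = -41903 (F = (-1 - 10*(-90)*(-33)) - 1*12202 = (-1 - 29700) - 12202 = -29701 - 12202 = -41903)
(19176/16464 + F)/(I(112, -128) + 12615) = (19176/16464 - 41903)/(552 + 12615) = (19176*(1/16464) - 41903)/13167 = (799/686 - 41903)*(1/13167) = -28744659/686*1/13167 = -3193851/1003618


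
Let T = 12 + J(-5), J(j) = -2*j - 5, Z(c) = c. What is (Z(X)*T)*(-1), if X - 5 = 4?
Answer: -153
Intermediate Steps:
X = 9 (X = 5 + 4 = 9)
J(j) = -5 - 2*j
T = 17 (T = 12 + (-5 - 2*(-5)) = 12 + (-5 + 10) = 12 + 5 = 17)
(Z(X)*T)*(-1) = (9*17)*(-1) = 153*(-1) = -153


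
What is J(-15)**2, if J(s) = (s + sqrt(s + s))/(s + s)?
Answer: (15 - I*sqrt(30))**2/900 ≈ 0.21667 - 0.18257*I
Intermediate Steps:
J(s) = (s + sqrt(2)*sqrt(s))/(2*s) (J(s) = (s + sqrt(2*s))/((2*s)) = (s + sqrt(2)*sqrt(s))*(1/(2*s)) = (s + sqrt(2)*sqrt(s))/(2*s))
J(-15)**2 = (1/2 + sqrt(2)/(2*sqrt(-15)))**2 = (1/2 + sqrt(2)*(-I*sqrt(15)/15)/2)**2 = (1/2 - I*sqrt(30)/30)**2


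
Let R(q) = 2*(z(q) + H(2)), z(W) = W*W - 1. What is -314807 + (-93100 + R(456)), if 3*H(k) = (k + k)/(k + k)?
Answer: 23891/3 ≈ 7963.7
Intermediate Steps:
z(W) = -1 + W**2 (z(W) = W**2 - 1 = -1 + W**2)
H(k) = 1/3 (H(k) = ((k + k)/(k + k))/3 = ((2*k)/((2*k)))/3 = ((2*k)*(1/(2*k)))/3 = (1/3)*1 = 1/3)
R(q) = -4/3 + 2*q**2 (R(q) = 2*((-1 + q**2) + 1/3) = 2*(-2/3 + q**2) = -4/3 + 2*q**2)
-314807 + (-93100 + R(456)) = -314807 + (-93100 + (-4/3 + 2*456**2)) = -314807 + (-93100 + (-4/3 + 2*207936)) = -314807 + (-93100 + (-4/3 + 415872)) = -314807 + (-93100 + 1247612/3) = -314807 + 968312/3 = 23891/3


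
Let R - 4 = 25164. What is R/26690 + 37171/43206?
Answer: 1039751299/576584070 ≈ 1.8033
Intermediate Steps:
R = 25168 (R = 4 + 25164 = 25168)
R/26690 + 37171/43206 = 25168/26690 + 37171/43206 = 25168*(1/26690) + 37171*(1/43206) = 12584/13345 + 37171/43206 = 1039751299/576584070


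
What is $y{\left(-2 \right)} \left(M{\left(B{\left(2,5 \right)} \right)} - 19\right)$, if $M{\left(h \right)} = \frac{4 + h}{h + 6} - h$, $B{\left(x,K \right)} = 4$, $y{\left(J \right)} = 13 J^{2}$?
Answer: $- \frac{5772}{5} \approx -1154.4$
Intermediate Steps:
$M{\left(h \right)} = - h + \frac{4 + h}{6 + h}$ ($M{\left(h \right)} = \frac{4 + h}{6 + h} - h = - h + \frac{4 + h}{6 + h}$)
$y{\left(-2 \right)} \left(M{\left(B{\left(2,5 \right)} \right)} - 19\right) = 13 \left(-2\right)^{2} \left(\frac{4 - 4^{2} - 20}{6 + 4} - 19\right) = 13 \cdot 4 \left(\frac{4 - 16 - 20}{10} - 19\right) = 52 \left(\frac{4 - 16 - 20}{10} - 19\right) = 52 \left(\frac{1}{10} \left(-32\right) - 19\right) = 52 \left(- \frac{16}{5} - 19\right) = 52 \left(- \frac{111}{5}\right) = - \frac{5772}{5}$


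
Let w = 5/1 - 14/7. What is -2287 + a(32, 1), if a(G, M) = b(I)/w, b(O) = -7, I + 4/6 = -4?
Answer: -6868/3 ≈ -2289.3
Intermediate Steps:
I = -14/3 (I = -⅔ - 4 = -14/3 ≈ -4.6667)
w = 3 (w = 5*1 - 14*⅐ = 5 - 2 = 3)
a(G, M) = -7/3
-2287 + a(32, 1) = -2287 - 7/3 = -6868/3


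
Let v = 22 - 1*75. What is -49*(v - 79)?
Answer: 6468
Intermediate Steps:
v = -53 (v = 22 - 75 = -53)
-49*(v - 79) = -49*(-53 - 79) = -49*(-132) = 6468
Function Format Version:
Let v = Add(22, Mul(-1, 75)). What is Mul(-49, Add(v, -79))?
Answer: 6468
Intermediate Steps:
v = -53 (v = Add(22, -75) = -53)
Mul(-49, Add(v, -79)) = Mul(-49, Add(-53, -79)) = Mul(-49, -132) = 6468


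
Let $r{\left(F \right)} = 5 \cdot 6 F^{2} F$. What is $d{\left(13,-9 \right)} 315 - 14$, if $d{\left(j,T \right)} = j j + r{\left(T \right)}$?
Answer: $-6835829$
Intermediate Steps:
$r{\left(F \right)} = 30 F^{3}$ ($r{\left(F \right)} = 30 F^{2} F = 30 F^{3}$)
$d{\left(j,T \right)} = j^{2} + 30 T^{3}$ ($d{\left(j,T \right)} = j j + 30 T^{3} = j^{2} + 30 T^{3}$)
$d{\left(13,-9 \right)} 315 - 14 = \left(13^{2} + 30 \left(-9\right)^{3}\right) 315 - 14 = \left(169 + 30 \left(-729\right)\right) 315 - 14 = \left(169 - 21870\right) 315 - 14 = \left(-21701\right) 315 - 14 = -6835815 - 14 = -6835829$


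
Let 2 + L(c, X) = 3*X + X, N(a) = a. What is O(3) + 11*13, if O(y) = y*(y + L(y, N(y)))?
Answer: 182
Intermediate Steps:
L(c, X) = -2 + 4*X (L(c, X) = -2 + (3*X + X) = -2 + 4*X)
O(y) = y*(-2 + 5*y) (O(y) = y*(y + (-2 + 4*y)) = y*(-2 + 5*y))
O(3) + 11*13 = 3*(-2 + 5*3) + 11*13 = 3*(-2 + 15) + 143 = 3*13 + 143 = 39 + 143 = 182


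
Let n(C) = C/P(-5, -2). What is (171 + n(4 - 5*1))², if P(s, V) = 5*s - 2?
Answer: 21325924/729 ≈ 29254.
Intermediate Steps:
P(s, V) = -2 + 5*s
n(C) = -C/27 (n(C) = C/(-2 + 5*(-5)) = C/(-2 - 25) = C/(-27) = C*(-1/27) = -C/27)
(171 + n(4 - 5*1))² = (171 - (4 - 5*1)/27)² = (171 - (4 - 5)/27)² = (171 - 1/27*(-1))² = (171 + 1/27)² = (4618/27)² = 21325924/729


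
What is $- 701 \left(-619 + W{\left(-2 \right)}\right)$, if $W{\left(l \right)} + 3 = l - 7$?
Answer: $442331$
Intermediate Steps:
$W{\left(l \right)} = -10 + l$ ($W{\left(l \right)} = -3 + \left(l - 7\right) = -3 + \left(-7 + l\right) = -10 + l$)
$- 701 \left(-619 + W{\left(-2 \right)}\right) = - 701 \left(-619 - 12\right) = \left(-701\right) \left(-631\right) = 442331$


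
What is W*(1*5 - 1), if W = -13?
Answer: -52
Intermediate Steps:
W*(1*5 - 1) = -13*(1*5 - 1) = -13*(5 - 1) = -13*4 = -52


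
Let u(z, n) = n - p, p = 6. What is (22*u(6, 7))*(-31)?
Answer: -682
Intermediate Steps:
u(z, n) = -6 + n (u(z, n) = n - 1*6 = n - 6 = -6 + n)
(22*u(6, 7))*(-31) = (22*(-6 + 7))*(-31) = (22*1)*(-31) = 22*(-31) = -682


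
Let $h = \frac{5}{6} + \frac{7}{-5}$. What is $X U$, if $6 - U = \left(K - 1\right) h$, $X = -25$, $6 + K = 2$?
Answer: $- \frac{475}{6} \approx -79.167$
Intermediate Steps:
$K = -4$ ($K = -6 + 2 = -4$)
$h = - \frac{17}{30}$ ($h = 5 \cdot \frac{1}{6} + 7 \left(- \frac{1}{5}\right) = \frac{5}{6} - \frac{7}{5} = - \frac{17}{30} \approx -0.56667$)
$U = \frac{19}{6}$ ($U = 6 - \left(-4 - 1\right) \left(- \frac{17}{30}\right) = 6 - \left(-5\right) \left(- \frac{17}{30}\right) = 6 - \frac{17}{6} = \frac{19}{6} \approx 3.1667$)
$X U = \left(-25\right) \frac{19}{6} = - \frac{475}{6}$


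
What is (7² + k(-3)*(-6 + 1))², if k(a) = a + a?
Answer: 6241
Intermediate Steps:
k(a) = 2*a
(7² + k(-3)*(-6 + 1))² = (7² + (2*(-3))*(-6 + 1))² = (49 - 6*(-5))² = (49 + 30)² = 79² = 6241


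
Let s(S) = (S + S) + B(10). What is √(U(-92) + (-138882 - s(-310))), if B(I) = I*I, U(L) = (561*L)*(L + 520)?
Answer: I*√22228298 ≈ 4714.7*I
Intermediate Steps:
U(L) = 561*L*(520 + L) (U(L) = (561*L)*(520 + L) = 561*L*(520 + L))
B(I) = I²
s(S) = 100 + 2*S (s(S) = (S + S) + 10² = 2*S + 100 = 100 + 2*S)
√(U(-92) + (-138882 - s(-310))) = √(561*(-92)*(520 - 92) + (-138882 - (100 + 2*(-310)))) = √(561*(-92)*428 + (-138882 - (100 - 620))) = √(-22089936 + (-138882 - 1*(-520))) = √(-22089936 + (-138882 + 520)) = √(-22089936 - 138362) = √(-22228298) = I*√22228298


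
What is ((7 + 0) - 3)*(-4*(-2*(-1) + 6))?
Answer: -128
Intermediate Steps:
((7 + 0) - 3)*(-4*(-2*(-1) + 6)) = (7 - 3)*(-4*(2 + 6)) = 4*(-4*8) = 4*(-32) = -128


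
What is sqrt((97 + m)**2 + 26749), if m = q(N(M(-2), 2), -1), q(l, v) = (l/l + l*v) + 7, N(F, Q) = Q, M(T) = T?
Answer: sqrt(37358) ≈ 193.28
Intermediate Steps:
q(l, v) = 8 + l*v (q(l, v) = (1 + l*v) + 7 = 8 + l*v)
m = 6 (m = 8 + 2*(-1) = 8 - 2 = 6)
sqrt((97 + m)**2 + 26749) = sqrt((97 + 6)**2 + 26749) = sqrt(103**2 + 26749) = sqrt(10609 + 26749) = sqrt(37358)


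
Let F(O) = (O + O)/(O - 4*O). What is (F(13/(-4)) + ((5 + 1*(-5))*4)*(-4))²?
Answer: 4/9 ≈ 0.44444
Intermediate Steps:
F(O) = -⅔ (F(O) = (2*O)/((-3*O)) = (2*O)*(-1/(3*O)) = -⅔)
(F(13/(-4)) + ((5 + 1*(-5))*4)*(-4))² = (-⅔ + ((5 + 1*(-5))*4)*(-4))² = (-⅔ + ((5 - 5)*4)*(-4))² = (-⅔ + (0*4)*(-4))² = (-⅔ + 0*(-4))² = (-⅔ + 0)² = (-⅔)² = 4/9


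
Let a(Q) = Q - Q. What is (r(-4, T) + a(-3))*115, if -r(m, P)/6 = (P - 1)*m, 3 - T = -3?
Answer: 13800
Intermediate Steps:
T = 6 (T = 3 - 1*(-3) = 3 + 3 = 6)
a(Q) = 0
r(m, P) = -6*m*(-1 + P) (r(m, P) = -6*(P - 1)*m = -6*(-1 + P)*m = -6*m*(-1 + P))
(r(-4, T) + a(-3))*115 = (6*(-4)*(1 - 1*6) + 0)*115 = (6*(-4)*(1 - 6) + 0)*115 = (6*(-4)*(-5) + 0)*115 = (120 + 0)*115 = 120*115 = 13800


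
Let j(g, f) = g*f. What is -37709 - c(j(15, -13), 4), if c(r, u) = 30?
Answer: -37739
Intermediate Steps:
j(g, f) = f*g
-37709 - c(j(15, -13), 4) = -37709 - 1*30 = -37709 - 30 = -37739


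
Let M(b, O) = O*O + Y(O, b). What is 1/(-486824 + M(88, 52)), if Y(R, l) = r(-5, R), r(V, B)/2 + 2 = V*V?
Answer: -1/484074 ≈ -2.0658e-6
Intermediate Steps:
r(V, B) = -4 + 2*V² (r(V, B) = -4 + 2*(V*V) = -4 + 2*V²)
Y(R, l) = 46 (Y(R, l) = -4 + 2*(-5)² = -4 + 2*25 = -4 + 50 = 46)
M(b, O) = 46 + O² (M(b, O) = O*O + 46 = O² + 46 = 46 + O²)
1/(-486824 + M(88, 52)) = 1/(-486824 + (46 + 52²)) = 1/(-486824 + (46 + 2704)) = 1/(-486824 + 2750) = 1/(-484074) = -1/484074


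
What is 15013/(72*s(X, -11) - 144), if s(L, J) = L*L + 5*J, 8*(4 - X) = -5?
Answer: -120104/20511 ≈ -5.8556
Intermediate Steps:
X = 37/8 (X = 4 - ⅛*(-5) = 4 + 5/8 = 37/8 ≈ 4.6250)
s(L, J) = L² + 5*J
15013/(72*s(X, -11) - 144) = 15013/(72*((37/8)² + 5*(-11)) - 144) = 15013/(72*(1369/64 - 55) - 144) = 15013/(72*(-2151/64) - 144) = 15013/(-19359/8 - 144) = 15013/(-20511/8) = 15013*(-8/20511) = -120104/20511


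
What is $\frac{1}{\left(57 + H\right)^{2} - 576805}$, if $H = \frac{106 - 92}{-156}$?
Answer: $- \frac{6084}{3489576899} \approx -1.7435 \cdot 10^{-6}$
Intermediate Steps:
$H = - \frac{7}{78}$ ($H = 14 \left(- \frac{1}{156}\right) = - \frac{7}{78} \approx -0.089744$)
$\frac{1}{\left(57 + H\right)^{2} - 576805} = \frac{1}{\left(57 - \frac{7}{78}\right)^{2} - 576805} = \frac{1}{\left(\frac{4439}{78}\right)^{2} - 576805} = \frac{1}{\frac{19704721}{6084} - 576805} = \frac{1}{- \frac{3489576899}{6084}} = - \frac{6084}{3489576899}$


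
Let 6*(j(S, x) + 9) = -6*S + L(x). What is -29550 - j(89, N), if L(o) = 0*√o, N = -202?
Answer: -29452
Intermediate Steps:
L(o) = 0
j(S, x) = -9 - S (j(S, x) = -9 + (-6*S + 0)/6 = -9 + (-6*S)/6 = -9 - S)
-29550 - j(89, N) = -29550 - (-9 - 1*89) = -29550 - (-9 - 89) = -29550 - 1*(-98) = -29550 + 98 = -29452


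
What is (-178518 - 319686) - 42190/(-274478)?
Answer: -68372997661/137239 ≈ -4.9820e+5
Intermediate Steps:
(-178518 - 319686) - 42190/(-274478) = -498204 - 42190*(-1/274478) = -498204 + 21095/137239 = -68372997661/137239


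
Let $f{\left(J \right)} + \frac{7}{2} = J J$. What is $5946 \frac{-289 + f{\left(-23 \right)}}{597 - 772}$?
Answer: $- \frac{1406229}{175} \approx -8035.6$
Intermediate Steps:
$f{\left(J \right)} = - \frac{7}{2} + J^{2}$ ($f{\left(J \right)} = - \frac{7}{2} + J J = - \frac{7}{2} + J^{2}$)
$5946 \frac{-289 + f{\left(-23 \right)}}{597 - 772} = 5946 \frac{-289 - \left(\frac{7}{2} - \left(-23\right)^{2}\right)}{597 - 772} = 5946 \frac{-289 + \left(- \frac{7}{2} + 529\right)}{-175} = 5946 \left(-289 + \frac{1051}{2}\right) \left(- \frac{1}{175}\right) = 5946 \cdot \frac{473}{2} \left(- \frac{1}{175}\right) = 5946 \left(- \frac{473}{350}\right) = - \frac{1406229}{175}$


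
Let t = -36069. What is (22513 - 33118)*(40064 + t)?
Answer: -42366975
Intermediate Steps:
(22513 - 33118)*(40064 + t) = (22513 - 33118)*(40064 - 36069) = -10605*3995 = -42366975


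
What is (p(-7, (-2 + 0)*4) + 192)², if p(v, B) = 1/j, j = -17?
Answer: 10647169/289 ≈ 36841.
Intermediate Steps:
p(v, B) = -1/17 (p(v, B) = 1/(-17) = -1/17)
(p(-7, (-2 + 0)*4) + 192)² = (-1/17 + 192)² = (3263/17)² = 10647169/289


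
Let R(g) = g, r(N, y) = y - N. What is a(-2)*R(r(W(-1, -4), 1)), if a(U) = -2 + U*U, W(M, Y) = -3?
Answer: 8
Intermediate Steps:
a(U) = -2 + U²
a(-2)*R(r(W(-1, -4), 1)) = (-2 + (-2)²)*(1 - 1*(-3)) = (-2 + 4)*(1 + 3) = 2*4 = 8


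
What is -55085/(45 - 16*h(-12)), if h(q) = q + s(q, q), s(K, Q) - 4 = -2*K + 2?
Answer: 55085/243 ≈ 226.69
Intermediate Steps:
s(K, Q) = 6 - 2*K (s(K, Q) = 4 + (-2*K + 2) = 4 + (2 - 2*K) = 6 - 2*K)
h(q) = 6 - q (h(q) = q + (6 - 2*q) = 6 - q)
-55085/(45 - 16*h(-12)) = -55085/(45 - 16*(6 - 1*(-12))) = -55085/(45 - 16*(6 + 12)) = -55085/(45 - 16*18) = -55085/(45 - 288) = -55085/(-243) = -55085*(-1/243) = 55085/243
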